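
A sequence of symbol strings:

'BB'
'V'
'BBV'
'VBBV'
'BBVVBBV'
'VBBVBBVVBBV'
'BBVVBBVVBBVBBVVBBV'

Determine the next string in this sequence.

From term 3 onward, concatenate the second-to-last term with the last: BB·V = BBV, V·BBV = VBBV, …
Continuing: VBBVBBVVBBV · BBVVBBVVBBVBBVVBBV gives term 8.

VBBVBBVVBBVBBVVBBVVBBVBBVVBBV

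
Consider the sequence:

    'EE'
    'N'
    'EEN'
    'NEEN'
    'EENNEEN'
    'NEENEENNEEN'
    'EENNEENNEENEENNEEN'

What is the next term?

This is a Fibonacci-style word recurrence s(k) = s(k−2)·s(k−1): e.g. EE·N = EEN.
So term 8 is NEENEENNEEN·EENNEENNEENEENNEEN.

NEENEENNEENEENNEENNEENEENNEEN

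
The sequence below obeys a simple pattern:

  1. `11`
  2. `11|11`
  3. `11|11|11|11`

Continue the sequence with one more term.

s(k+1) = s(k)·|·s(k) — each term doubles the last with '|' between the halves.
So the next term is two copies of 11|11|11|11 with '|' between the halves.

11|11|11|11|11|11|11|11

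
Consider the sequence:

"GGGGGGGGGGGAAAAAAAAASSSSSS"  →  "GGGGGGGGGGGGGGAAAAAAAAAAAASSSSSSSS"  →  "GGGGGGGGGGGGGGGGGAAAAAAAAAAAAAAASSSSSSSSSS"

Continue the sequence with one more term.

GGGGGGGGGGGGGGGGGGGGAAAAAAAAAAAAAAAAAASSSSSSSSSSSS

The n-th term is 3n+2 G's then 3n A's then 2n S's, where the shown terms are n = 3, 4, 5.
Setting n = 6 gives 20, 18, 12 characters in each block.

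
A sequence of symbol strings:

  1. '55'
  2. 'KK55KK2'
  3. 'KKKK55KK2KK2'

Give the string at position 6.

KKKKKKKKKK55KK2KK2KK2KK2KK2

Every step adds KK to the front and KK2 to the end of the previous string.
From KKKK55KK2KK2, 3 further steps: KKKK55KK2KK2 → KKKKKK55KK2KK2KK2 → KKKKKKKK55KK2KK2KK2KK2 → (answer).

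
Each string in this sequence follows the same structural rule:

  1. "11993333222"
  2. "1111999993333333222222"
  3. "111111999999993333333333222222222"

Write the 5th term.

1111111111999999999999993333333333333333222222222222222

Term n consists of 2n 1's, followed by 3n-1 9's, followed by 3n+1 3's, followed by 3n 2's (n = 1, 2, …).
Setting n = 5 gives 10, 14, 16, 15 characters in each block.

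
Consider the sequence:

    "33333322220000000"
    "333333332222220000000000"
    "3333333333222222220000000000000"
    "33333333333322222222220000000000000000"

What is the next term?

Each string has the form 3^{2n+2} 2^{2n} 0^{3n+1}, where the shown terms are n = 2, 3, 4, 5.
Setting n = 6 gives 14, 12, 19 characters in each block.

333333333333332222222222220000000000000000000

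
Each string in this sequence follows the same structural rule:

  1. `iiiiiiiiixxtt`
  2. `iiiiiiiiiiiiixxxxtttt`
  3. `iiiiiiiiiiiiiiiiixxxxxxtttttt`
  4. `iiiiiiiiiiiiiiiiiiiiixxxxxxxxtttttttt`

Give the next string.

iiiiiiiiiiiiiiiiiiiiiiiiixxxxxxxxxxtttttttttt

Reading off run lengths: i runs 9, 13, 17, 21; x runs 2, 4, 6, 8; t runs 2, 4, 6, 8 — each is linear in n, where the shown terms are n = 2, 3, 4, 5.
For the next term, n = 6, so the run lengths are 25, 10, 10.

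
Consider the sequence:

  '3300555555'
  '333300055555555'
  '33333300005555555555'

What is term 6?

Term n consists of 2n-2 3's, followed by n 0's, followed by 2n+2 5's, where the shown terms are n = 2, 3, 4.
For term 6, n = 7, so the run lengths are 12, 7, 16.

33333333333300000005555555555555555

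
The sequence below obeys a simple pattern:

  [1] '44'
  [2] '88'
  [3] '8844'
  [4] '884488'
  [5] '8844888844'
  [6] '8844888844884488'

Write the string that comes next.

88448888448844888844888844

Each term (from the third on) is the previous term followed by the one before it: term 3 = 88·44 = 8844.
So term 7 is 8844888844884488·8844888844.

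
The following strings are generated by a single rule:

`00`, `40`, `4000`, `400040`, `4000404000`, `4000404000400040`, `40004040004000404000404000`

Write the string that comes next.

400040400040004040004040004000404000400040

Each term (from the third on) is the previous term followed by the one before it: term 3 = 40·00 = 4000.
So term 8 is 40004040004000404000404000·4000404000400040.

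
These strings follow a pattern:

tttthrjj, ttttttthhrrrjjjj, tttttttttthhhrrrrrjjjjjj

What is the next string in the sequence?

Term n consists of 3n+1 t's, followed by n h's, followed by 2n-1 r's, followed by 2n j's (n = 1, 2, …).
Setting n = 4 gives 13, 4, 7, 8 characters in each block.

ttttttttttttthhhhrrrrrrrjjjjjjjj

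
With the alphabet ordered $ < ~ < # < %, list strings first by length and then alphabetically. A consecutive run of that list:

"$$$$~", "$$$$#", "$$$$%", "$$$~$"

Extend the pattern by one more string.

The successor of $$$~$ increments the rightmost position that isn't already % and resets every position after it to $.

$$$~~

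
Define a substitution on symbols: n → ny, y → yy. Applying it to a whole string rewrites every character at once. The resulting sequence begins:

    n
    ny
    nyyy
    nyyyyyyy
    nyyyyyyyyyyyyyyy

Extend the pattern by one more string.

φ(nyyyyyyyyyyyyyyy) expands symbol-by-symbol to ny yy yy yy yy yy yy yy yy yy yy yy yy yy yy yy; joining the 16 pieces gives the next term.

nyyyyyyyyyyyyyyyyyyyyyyyyyyyyyyy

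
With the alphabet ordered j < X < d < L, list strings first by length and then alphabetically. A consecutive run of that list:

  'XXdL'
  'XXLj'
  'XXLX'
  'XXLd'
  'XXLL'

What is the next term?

Find the rightmost character of XXLL below L, bump it to the next letter, and reset everything to its right to j.

Xdjj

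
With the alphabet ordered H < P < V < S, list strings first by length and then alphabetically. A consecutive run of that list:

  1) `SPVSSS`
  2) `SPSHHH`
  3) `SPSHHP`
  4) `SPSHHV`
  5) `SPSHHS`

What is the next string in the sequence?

SPSHPH

The successor of SPSHHS increments the rightmost position that isn't already S and resets every position after it to H.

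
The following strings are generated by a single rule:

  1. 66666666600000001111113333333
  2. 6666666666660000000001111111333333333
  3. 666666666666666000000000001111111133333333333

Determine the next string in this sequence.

The n-th term is 3n 6's then 2n+1 0's then n+3 1's then 2n+1 3's, where the shown terms are n = 3, 4, 5.
For the next term, n = 6, so the run lengths are 18, 13, 9, 13.

66666666666666666600000000000001111111113333333333333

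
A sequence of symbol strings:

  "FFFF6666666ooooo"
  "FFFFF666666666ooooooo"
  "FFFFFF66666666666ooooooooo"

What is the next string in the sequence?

Term n consists of n+1 F's, followed by 2n+1 6's, followed by 2n-1 o's, where the shown terms are n = 3, 4, 5.
Setting n = 6 gives 7, 13, 11 characters in each block.

FFFFFFF6666666666666ooooooooooo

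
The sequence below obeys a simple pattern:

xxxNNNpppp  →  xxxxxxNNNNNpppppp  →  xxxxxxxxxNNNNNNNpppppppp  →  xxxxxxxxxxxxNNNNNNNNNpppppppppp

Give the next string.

xxxxxxxxxxxxxxxNNNNNNNNNNNpppppppppppp

Term n consists of 3n x's, followed by 2n+1 N's, followed by 2n+2 p's (n = 1, 2, …).
At n = 5 the blocks have lengths 15, 11, 12.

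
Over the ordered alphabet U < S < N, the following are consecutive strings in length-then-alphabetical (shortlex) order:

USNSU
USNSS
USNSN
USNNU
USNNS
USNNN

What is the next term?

Find the rightmost character of USNNN below N, bump it to the next letter, and reset everything to its right to U.

UNUUU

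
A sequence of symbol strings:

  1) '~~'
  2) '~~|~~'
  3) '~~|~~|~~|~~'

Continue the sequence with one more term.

~~|~~|~~|~~|~~|~~|~~|~~

Every step duplicates the string with '|' between the halves.
So the next term is two copies of ~~|~~|~~|~~ with '|' between the halves.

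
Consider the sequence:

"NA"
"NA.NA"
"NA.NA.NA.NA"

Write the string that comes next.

NA.NA.NA.NA.NA.NA.NA.NA

Every step duplicates the string with '.' between the halves.
So the next term is two copies of NA.NA.NA.NA with '.' between the halves.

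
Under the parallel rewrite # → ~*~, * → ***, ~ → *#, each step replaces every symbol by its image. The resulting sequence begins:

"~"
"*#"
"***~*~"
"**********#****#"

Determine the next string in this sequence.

******************************~*~************~*~

Applying the rule to each of the 16 symbols of **********#****# gives the pieces *** *** *** *** *** *** *** *** *** *** ~*~ *** *** *** *** ~*~, which concatenate to the answer.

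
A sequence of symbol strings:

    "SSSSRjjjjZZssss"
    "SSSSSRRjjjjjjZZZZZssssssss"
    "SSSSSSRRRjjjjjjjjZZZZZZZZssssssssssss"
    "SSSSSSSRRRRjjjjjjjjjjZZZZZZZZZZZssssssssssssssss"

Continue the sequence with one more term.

Reading off run lengths: S runs 4, 5, 6, 7; R runs 1, 2, 3, 4; j runs 4, 6, 8, 10; Z runs 2, 5, 8, 11; s runs 4, 8, 12, 16 — each is linear in n (n = 1, 2, …).
Setting n = 5 gives 8, 5, 12, 14, 20 characters in each block.

SSSSSSSSRRRRRjjjjjjjjjjjjZZZZZZZZZZZZZZssssssssssssssssssss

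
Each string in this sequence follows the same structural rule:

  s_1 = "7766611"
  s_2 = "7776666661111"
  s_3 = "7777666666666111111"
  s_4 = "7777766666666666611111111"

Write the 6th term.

7777777666666666666666666111111111111

The n-th term is n+1 7's then 3n 6's then 2n 1's (n = 1, 2, …).
Setting n = 6 gives 7, 18, 12 characters in each block.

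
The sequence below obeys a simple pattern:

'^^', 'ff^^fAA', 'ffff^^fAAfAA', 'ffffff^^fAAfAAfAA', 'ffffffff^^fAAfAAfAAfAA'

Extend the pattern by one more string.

ffffffffff^^fAAfAAfAAfAAfAA

s(k+1) = ff·s(k)·fAA, so each term gains ff as a prefix and fAA as a suffix.
One more step from ffffffff^^fAAfAAfAAfAA gives the answer.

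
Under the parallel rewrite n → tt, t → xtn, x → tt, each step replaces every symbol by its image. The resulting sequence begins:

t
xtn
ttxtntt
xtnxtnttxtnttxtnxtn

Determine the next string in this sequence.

ttxtnttttxtnttxtnxtnttxtnttxtnxtnttxtnttttxtntt

φ(xtnxtnttxtnttxtnxtn) expands symbol-by-symbol to tt xtn tt tt xtn tt xtn xtn tt xtn tt xtn xtn tt xtn tt tt xtn tt; joining the 19 pieces gives the next term.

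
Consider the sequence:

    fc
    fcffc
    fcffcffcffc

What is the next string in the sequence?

fcffcffcffcffcffcffcffc

Each string is two copies of the previous one joined by 'f'.
One more doubling of fcffcffcffc gives the answer.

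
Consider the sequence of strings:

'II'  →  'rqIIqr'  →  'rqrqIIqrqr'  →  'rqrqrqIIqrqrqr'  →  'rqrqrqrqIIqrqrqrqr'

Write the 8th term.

s(k+1) = rq·s(k)·qr, so each term gains rq as a prefix and qr as a suffix.
From rqrqrqrqIIqrqrqrqr, 3 further steps: rqrqrqrqIIqrqrqrqr → rqrqrqrqrqIIqrqrqrqrqr → rqrqrqrqrqrqIIqrqrqrqrqrqr → (answer).

rqrqrqrqrqrqrqIIqrqrqrqrqrqrqr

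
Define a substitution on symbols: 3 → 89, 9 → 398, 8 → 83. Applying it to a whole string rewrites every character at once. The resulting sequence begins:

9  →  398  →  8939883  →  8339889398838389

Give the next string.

838989398838339889398838389838983398

φ(8339889398838389) expands symbol-by-symbol to 83 89 89 398 83 83 398 89 398 83 83 89 83 89 83 398; joining the 16 pieces gives the next term.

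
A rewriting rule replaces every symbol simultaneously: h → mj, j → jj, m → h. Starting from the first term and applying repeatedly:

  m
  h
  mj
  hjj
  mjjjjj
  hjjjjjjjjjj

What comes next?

mjjjjjjjjjjjjjjjjjjjjj

Expanding hjjjjjjjjjj: h→mj, j→jj, j→jj, j→jj, j→jj, j→jj, j→jj, j→jj, j→jj, j→jj, j→jj. Concatenated: mj jj jj jj jj jj jj jj jj jj jj.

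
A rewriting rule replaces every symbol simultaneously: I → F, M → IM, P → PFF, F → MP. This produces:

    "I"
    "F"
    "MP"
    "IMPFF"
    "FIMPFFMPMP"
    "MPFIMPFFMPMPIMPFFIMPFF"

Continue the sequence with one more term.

Applying the rule to each of the 22 symbols of MPFIMPFFMPMPIMPFFIMPFF gives the pieces IM PFF MP F IM PFF MP MP IM PFF IM PFF F IM PFF MP MP F IM PFF MP MP, which concatenate to the answer.

IMPFFMPFIMPFFMPMPIMPFFIMPFFFIMPFFMPMPFIMPFFMPMP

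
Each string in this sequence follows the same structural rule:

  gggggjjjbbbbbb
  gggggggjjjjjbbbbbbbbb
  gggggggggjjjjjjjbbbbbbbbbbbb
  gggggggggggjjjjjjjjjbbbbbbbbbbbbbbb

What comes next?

The n-th term is 2n+1 g's then 2n-1 j's then 3n b's, where the shown terms are n = 2, 3, 4, 5.
At n = 6 the blocks have lengths 13, 11, 18.

gggggggggggggjjjjjjjjjjjbbbbbbbbbbbbbbbbbb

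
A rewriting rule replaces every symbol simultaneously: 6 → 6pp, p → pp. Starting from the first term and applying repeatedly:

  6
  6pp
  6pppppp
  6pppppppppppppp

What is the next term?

Rewriting the 15 symbols of 6pppppppppppppp one by one yields 6pp pp pp pp pp pp pp pp pp pp pp pp pp pp pp; concatenated:

6pppppppppppppppppppppppppppppp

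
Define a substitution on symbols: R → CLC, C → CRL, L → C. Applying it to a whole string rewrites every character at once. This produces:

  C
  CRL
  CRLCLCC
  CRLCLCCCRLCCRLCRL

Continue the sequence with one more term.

Applying the rule to each of the 17 symbols of CRLCLCCCRLCCRLCRL gives the pieces CRL CLC C CRL C CRL CRL CRL CLC C CRL CRL CLC C CRL CLC C, which concatenate to the answer.

CRLCLCCCRLCCRLCRLCRLCLCCCRLCRLCLCCCRLCLCC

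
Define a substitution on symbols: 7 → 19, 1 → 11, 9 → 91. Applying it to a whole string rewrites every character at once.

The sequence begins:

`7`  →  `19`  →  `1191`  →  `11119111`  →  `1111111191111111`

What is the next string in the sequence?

11111111111111119111111111111111

Applying the rule to each of the 16 symbols of 1111111191111111 gives the pieces 11 11 11 11 11 11 11 11 91 11 11 11 11 11 11 11, which concatenate to the answer.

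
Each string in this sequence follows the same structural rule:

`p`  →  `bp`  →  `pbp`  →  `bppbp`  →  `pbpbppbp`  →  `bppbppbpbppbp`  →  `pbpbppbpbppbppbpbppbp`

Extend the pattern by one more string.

This is a Fibonacci-style word recurrence s(k) = s(k−2)·s(k−1): e.g. p·bp = pbp.
So term 8 is bppbppbpbppbp·pbpbppbpbppbppbpbppbp.

bppbppbpbppbppbpbppbpbppbppbpbppbp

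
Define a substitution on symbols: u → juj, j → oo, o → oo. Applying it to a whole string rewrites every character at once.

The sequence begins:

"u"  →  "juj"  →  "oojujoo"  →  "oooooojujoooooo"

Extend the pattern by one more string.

oooooooooooooojujoooooooooooooo

φ(oooooojujoooooo) expands symbol-by-symbol to oo oo oo oo oo oo oo juj oo oo oo oo oo oo oo; joining the 15 pieces gives the next term.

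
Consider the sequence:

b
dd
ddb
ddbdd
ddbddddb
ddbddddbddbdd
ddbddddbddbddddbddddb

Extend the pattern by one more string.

ddbddddbddbddddbddddbddbddddbddbdd

From term 3 onward, concatenate the last term with the second-to-last: dd·b = ddb, ddb·dd = ddbdd, …
The next term joins ddbddddbddbddddbddddb and ddbddddbddbdd.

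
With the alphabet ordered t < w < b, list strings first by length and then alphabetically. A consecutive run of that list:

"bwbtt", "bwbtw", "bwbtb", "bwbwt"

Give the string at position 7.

Continuing the enumeration 3 steps past bwbwt: bwbwt → bwbww → bwbwb → (answer).

bwbbt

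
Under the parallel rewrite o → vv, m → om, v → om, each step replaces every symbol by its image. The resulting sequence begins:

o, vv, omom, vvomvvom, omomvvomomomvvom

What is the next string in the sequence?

φ(omomvvomomomvvom) expands symbol-by-symbol to vv om vv om om om vv om vv om vv om om om vv om; joining the 16 pieces gives the next term.

vvomvvomomomvvomvvomvvomomomvvom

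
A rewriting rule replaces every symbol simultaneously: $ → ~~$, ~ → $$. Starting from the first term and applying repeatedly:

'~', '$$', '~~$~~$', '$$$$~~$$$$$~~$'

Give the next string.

Rewriting the 14 symbols of $$$$~~$$$$$~~$ one by one yields ~~$ ~~$ ~~$ ~~$ $$ $$ ~~$ ~~$ ~~$ ~~$ ~~$ $$ $$ ~~$; concatenated:

~~$~~$~~$~~$$$$$~~$~~$~~$~~$~~$$$$$~~$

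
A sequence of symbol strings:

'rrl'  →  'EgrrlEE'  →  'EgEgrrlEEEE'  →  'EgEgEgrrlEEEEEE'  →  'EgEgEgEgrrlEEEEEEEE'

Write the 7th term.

s(k+1) = Eg·s(k)·EE, so each term gains Eg as a prefix and EE as a suffix.
From EgEgEgEgrrlEEEEEEEE, 2 further steps: EgEgEgEgrrlEEEEEEEE → EgEgEgEgEgrrlEEEEEEEEEE → (answer).

EgEgEgEgEgEgrrlEEEEEEEEEEEE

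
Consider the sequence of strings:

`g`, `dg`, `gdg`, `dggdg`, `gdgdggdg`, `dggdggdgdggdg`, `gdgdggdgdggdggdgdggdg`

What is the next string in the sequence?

dggdggdgdggdggdgdggdgdggdggdgdggdg

From term 3 onward, concatenate the second-to-last term with the last: g·dg = gdg, dg·gdg = dggdg, …
So term 8 is dggdggdgdggdg·gdgdggdgdggdggdgdggdg.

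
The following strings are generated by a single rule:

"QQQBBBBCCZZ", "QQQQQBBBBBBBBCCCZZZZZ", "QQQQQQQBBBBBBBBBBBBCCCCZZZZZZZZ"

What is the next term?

Each string has the form Q^{2n+1} B^{4n} C^{n+1} Z^{3n-1} (n = 1, 2, …).
Setting n = 4 gives 9, 16, 5, 11 characters in each block.

QQQQQQQQQBBBBBBBBBBBBBBBBCCCCCZZZZZZZZZZZ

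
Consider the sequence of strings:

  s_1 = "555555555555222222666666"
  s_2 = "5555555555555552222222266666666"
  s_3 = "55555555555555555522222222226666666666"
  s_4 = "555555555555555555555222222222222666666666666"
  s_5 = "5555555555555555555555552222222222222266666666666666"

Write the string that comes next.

Term n consists of 3n+3 5's, followed by 2n 2's, followed by 2n 6's, where the shown terms are n = 3, 4, 5, 6, 7.
For the next term, n = 8, so the run lengths are 27, 16, 16.

55555555555555555555555555522222222222222226666666666666666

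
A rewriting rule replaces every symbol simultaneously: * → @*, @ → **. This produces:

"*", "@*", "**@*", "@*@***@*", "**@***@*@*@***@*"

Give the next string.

Applying the rule to each of the 16 symbols of **@***@*@*@***@* gives the pieces @* @* ** @* @* @* ** @* ** @* ** @* @* @* ** @*, which concatenate to the answer.

@*@***@*@*@***@***@***@*@*@***@*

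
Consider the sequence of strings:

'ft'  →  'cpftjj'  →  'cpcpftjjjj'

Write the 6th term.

cpcpcpcpcpftjjjjjjjjjj

Every step adds cp to the front and jj to the end of the previous string.
From cpcpftjjjj, 3 further steps: cpcpftjjjj → cpcpcpftjjjjjj → cpcpcpcpftjjjjjjjj → (answer).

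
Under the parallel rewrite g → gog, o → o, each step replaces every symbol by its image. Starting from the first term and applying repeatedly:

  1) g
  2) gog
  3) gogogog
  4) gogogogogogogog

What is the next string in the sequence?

gogogogogogogogogogogogogogogog

Applying the rule to each of the 15 symbols of gogogogogogogog gives the pieces gog o gog o gog o gog o gog o gog o gog o gog, which concatenate to the answer.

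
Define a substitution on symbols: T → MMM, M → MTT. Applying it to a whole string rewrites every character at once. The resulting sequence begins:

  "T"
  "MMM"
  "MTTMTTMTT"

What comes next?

Expanding MTTMTTMTT: M→MTT, T→MMM, T→MMM, M→MTT, T→MMM, T→MMM, M→MTT, T→MMM, T→MMM. Concatenated: MTT MMM MMM MTT MMM MMM MTT MMM MMM.

MTTMMMMMMMTTMMMMMMMTTMMMMMM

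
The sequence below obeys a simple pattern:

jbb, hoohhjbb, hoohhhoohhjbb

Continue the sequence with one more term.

Each term is the previous one with hoohh prepended.
Applying this once more to hoohhhoohhjbb:

hoohhhoohhhoohhjbb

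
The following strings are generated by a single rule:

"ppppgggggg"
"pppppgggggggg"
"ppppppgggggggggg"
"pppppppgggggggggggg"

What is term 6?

The n-th term is n+2 p's then 2n+2 g's, where the shown terms are n = 2, 3, 4, 5.
For term 6, n = 7, so the run lengths are 9, 16.

pppppppppgggggggggggggggg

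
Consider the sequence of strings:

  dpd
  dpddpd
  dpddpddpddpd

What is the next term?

Each string is two copies of the previous one concatenated.
Doubling dpddpddpddpd:

dpddpddpddpddpddpddpddpd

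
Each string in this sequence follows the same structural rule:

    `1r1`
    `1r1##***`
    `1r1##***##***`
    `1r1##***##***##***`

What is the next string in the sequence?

1r1##***##***##***##***

Each term is the previous one with ##*** appended.
So the next term is 1r1##***##***##***·##***.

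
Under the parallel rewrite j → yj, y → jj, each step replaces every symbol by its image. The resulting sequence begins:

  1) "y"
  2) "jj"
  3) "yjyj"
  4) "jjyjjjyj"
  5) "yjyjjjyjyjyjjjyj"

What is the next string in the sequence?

Replace each of the 16 characters of yjyjjjyjyjyjjjyj in place — jj yj jj yj yj yj jj yj jj yj jj yj yj yj jj yj — and concatenate.

jjyjjjyjyjyjjjyjjjyjjjyjyjyjjjyj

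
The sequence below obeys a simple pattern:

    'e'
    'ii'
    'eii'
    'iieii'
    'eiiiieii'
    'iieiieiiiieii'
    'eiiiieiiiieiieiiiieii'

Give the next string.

From term 3 onward, concatenate the second-to-last term with the last: e·ii = eii, ii·eii = iieii, …
Continuing: iieiieiiiieii · eiiiieiiiieiieiiiieii gives term 8.

iieiieiiiieiieiiiieiiiieiieiiiieii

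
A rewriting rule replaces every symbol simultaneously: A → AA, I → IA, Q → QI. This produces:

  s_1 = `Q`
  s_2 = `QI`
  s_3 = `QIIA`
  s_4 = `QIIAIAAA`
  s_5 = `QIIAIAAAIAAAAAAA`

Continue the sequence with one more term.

Rewriting the 16 symbols of QIIAIAAAIAAAAAAA one by one yields QI IA IA AA IA AA AA AA IA AA AA AA AA AA AA AA; concatenated:

QIIAIAAAIAAAAAAAIAAAAAAAAAAAAAAA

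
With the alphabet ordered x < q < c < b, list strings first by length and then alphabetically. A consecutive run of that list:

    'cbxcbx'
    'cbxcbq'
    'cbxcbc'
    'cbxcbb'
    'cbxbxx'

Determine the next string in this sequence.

Find the rightmost character of cbxbxx below b, bump it to the next letter, and reset everything to its right to x.

cbxbxq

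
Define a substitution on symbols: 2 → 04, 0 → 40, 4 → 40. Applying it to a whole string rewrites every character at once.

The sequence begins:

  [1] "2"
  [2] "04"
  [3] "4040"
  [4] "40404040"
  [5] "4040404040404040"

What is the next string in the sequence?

40404040404040404040404040404040

φ(4040404040404040) expands symbol-by-symbol to 40 40 40 40 40 40 40 40 40 40 40 40 40 40 40 40; joining the 16 pieces gives the next term.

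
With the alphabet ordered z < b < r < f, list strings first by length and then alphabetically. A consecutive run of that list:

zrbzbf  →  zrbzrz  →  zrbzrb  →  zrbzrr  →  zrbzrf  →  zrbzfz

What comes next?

zrbzfb

Treat zrbzfz as a base-4 numeral over the given alphabet and add one, carrying through any trailing f's.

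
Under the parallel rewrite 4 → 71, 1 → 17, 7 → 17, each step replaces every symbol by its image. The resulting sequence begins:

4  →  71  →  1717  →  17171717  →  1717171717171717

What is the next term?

17171717171717171717171717171717

Applying the rule to each of the 16 symbols of 1717171717171717 gives the pieces 17 17 17 17 17 17 17 17 17 17 17 17 17 17 17 17, which concatenate to the answer.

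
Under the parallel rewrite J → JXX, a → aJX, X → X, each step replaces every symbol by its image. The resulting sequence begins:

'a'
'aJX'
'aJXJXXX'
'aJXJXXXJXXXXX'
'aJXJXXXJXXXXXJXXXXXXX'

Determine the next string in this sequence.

Replace each of the 21 characters of aJXJXXXJXXXXXJXXXXXXX in place — aJX JXX X JXX X X X JXX X X X X X JXX X X X X X X X — and concatenate.

aJXJXXXJXXXXXJXXXXXXXJXXXXXXXXX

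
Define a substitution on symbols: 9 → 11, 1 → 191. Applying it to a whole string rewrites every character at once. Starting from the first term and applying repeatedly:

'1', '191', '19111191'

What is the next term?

Apply φ to 19111191 symbol by symbol: 1→191, 9→11, 1→191, 1→191, 1→191, 1→191, 9→11, 1→191; joined: 191 11 191 191 191 191 11 191.

1911119119119119111191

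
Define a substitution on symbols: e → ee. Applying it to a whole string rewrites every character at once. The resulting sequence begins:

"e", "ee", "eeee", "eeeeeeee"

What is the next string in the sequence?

Rewriting each symbol of eeeeeeee: e→ee, e→ee, e→ee, e→ee, e→ee, e→ee, e→ee, e→ee, which concatenates to ee ee ee ee ee ee ee ee.

eeeeeeeeeeeeeeee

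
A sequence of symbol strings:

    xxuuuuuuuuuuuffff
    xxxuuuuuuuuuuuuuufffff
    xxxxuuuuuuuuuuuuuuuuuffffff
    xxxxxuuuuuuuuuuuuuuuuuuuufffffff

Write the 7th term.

xxxxxxxxuuuuuuuuuuuuuuuuuuuuuuuuuuuuuffffffffff

Each string has the form x^{n-1} u^{3n+2} f^{n+1}, where the shown terms are n = 3, 4, 5, 6.
At n = 9 the blocks have lengths 8, 29, 10.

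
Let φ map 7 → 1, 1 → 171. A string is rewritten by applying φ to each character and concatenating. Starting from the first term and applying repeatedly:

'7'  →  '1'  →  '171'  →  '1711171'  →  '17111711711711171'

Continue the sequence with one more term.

φ(17111711711711171) expands symbol-by-symbol to 171 1 171 171 171 1 171 171 1 171 171 1 171 171 171 1 171; joining the 17 pieces gives the next term.

17111711711711171171117117111711711711171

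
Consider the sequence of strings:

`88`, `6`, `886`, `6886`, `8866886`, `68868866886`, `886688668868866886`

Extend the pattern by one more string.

Each term (from the third on) is the two preceding terms concatenated in order: term 3 = 88·6 = 886.
The next term joins 68868866886 and 886688668868866886.

68868866886886688668868866886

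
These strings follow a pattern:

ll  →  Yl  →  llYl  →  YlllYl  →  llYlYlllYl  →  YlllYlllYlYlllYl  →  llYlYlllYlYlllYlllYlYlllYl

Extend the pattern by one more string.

From term 3 onward, concatenate the second-to-last term with the last: ll·Yl = llYl, Yl·llYl = YlllYl, …
The next term joins YlllYlllYlYlllYl and llYlYlllYlYlllYlllYlYlllYl.

YlllYlllYlYlllYlllYlYlllYlYlllYlllYlYlllYl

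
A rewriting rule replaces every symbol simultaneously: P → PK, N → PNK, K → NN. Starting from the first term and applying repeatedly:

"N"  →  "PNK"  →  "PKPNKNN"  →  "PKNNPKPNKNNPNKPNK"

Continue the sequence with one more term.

PKNNPNKPNKPKNNPKPNKNNPNKPNKPKPNKNNPKPNKNN

Applying the rule to each of the 17 symbols of PKNNPKPNKNNPNKPNK gives the pieces PK NN PNK PNK PK NN PK PNK NN PNK PNK PK PNK NN PK PNK NN, which concatenate to the answer.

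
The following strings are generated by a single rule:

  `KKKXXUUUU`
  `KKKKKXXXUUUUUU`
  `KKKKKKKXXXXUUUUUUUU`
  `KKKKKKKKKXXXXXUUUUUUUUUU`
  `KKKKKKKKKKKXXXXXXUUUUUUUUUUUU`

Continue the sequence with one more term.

KKKKKKKKKKKKKXXXXXXXUUUUUUUUUUUUUU

The n-th term is 2n-1 K's then n X's then 2n U's, where the shown terms are n = 2, 3, 4, 5, 6.
At n = 7 the blocks have lengths 13, 7, 14.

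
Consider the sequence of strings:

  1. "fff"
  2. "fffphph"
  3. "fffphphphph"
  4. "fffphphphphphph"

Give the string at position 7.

The strings grow by a fixed suffix phph each time.
From fffphphphphphph, 3 further steps: fffphphphphphph → fffphphphphphphphph → fffphphphphphphphphphph → (answer).

fffphphphphphphphphphphphph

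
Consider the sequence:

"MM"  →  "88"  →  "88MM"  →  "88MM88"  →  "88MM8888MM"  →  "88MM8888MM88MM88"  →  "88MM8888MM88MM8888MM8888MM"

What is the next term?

88MM8888MM88MM8888MM8888MM88MM8888MM88MM88

This is a Fibonacci-style word recurrence s(k) = s(k−1)·s(k−2): e.g. 88·MM = 88MM.
So term 8 is 88MM8888MM88MM8888MM8888MM·88MM8888MM88MM88.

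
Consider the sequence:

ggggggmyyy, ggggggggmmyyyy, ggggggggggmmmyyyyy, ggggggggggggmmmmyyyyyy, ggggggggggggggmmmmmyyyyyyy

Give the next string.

Term n consists of 2n+2 g's, followed by n-1 m's, followed by n+1 y's, where the shown terms are n = 2, 3, 4, 5, 6.
Setting n = 7 gives 16, 6, 8 characters in each block.

ggggggggggggggggmmmmmmyyyyyyyy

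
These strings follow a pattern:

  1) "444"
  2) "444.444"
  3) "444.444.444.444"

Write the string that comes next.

Each string is two copies of the previous one joined by '.'.
One more doubling of 444.444.444.444 gives the answer.

444.444.444.444.444.444.444.444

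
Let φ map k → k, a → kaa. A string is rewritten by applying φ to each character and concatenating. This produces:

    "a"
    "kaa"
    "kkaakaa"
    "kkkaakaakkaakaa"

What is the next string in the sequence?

Applying the rule to each of the 15 symbols of kkkaakaakkaakaa gives the pieces k k k kaa kaa k kaa kaa k k kaa kaa k kaa kaa, which concatenate to the answer.

kkkkaakaakkaakaakkkaakaakkaakaa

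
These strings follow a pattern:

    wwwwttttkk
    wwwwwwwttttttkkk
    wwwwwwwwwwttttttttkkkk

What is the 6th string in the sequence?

The n-th term is 3n-2 w's then 2n t's then n k's, where the shown terms are n = 2, 3, 4.
Setting n = 7 gives 19, 14, 7 characters in each block.

wwwwwwwwwwwwwwwwwwwttttttttttttttkkkkkkk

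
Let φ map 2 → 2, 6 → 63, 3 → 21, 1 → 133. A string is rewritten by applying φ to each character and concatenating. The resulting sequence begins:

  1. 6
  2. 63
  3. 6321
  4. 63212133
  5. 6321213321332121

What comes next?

63212133213321212133212121332133

Replace each of the 16 characters of 6321213321332121 in place — 63 21 2 133 2 133 21 21 2 133 21 21 2 133 2 133 — and concatenate.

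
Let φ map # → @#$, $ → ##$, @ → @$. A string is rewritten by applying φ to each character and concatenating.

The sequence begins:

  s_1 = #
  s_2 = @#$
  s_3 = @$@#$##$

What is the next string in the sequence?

@$##$@$@#$##$@#$@#$##$

Expanding @$@#$##$: @→@$, $→##$, @→@$, #→@#$, $→##$, #→@#$, #→@#$, $→##$. Concatenated: @$ ##$ @$ @#$ ##$ @#$ @#$ ##$.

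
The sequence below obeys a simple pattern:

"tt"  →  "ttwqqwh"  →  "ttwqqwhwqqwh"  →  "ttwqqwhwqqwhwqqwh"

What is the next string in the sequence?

Every step adds wqqwh to the end: s(k+1) = s(k)·wqqwh.
One more step from ttwqqwhwqqwhwqqwh gives the answer.

ttwqqwhwqqwhwqqwhwqqwh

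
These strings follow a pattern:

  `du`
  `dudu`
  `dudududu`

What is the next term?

s(k+1) = s(k)·s(k) — each term doubles the last.
Doubling dudududu:

dudududududududu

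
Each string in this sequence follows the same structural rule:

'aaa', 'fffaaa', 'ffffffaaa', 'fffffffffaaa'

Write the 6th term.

fffffffffffffffaaa

Every step adds fff at the front: s(k+1) = fff·s(k).
From fffffffffaaa, 2 further steps: fffffffffaaa → ffffffffffffaaa → (answer).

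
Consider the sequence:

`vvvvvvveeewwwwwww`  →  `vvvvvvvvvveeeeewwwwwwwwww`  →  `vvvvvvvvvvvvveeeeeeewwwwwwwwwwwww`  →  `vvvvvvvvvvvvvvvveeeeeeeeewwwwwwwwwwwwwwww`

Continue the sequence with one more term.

The n-th term is 3n+1 v's then 2n-1 e's then 3n+1 w's, where the shown terms are n = 2, 3, 4, 5.
Setting n = 6 gives 19, 11, 19 characters in each block.

vvvvvvvvvvvvvvvvvvveeeeeeeeeeewwwwwwwwwwwwwwwwwww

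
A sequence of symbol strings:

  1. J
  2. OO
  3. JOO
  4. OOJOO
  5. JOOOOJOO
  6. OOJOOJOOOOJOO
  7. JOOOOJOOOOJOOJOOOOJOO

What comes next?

OOJOOJOOOOJOOJOOOOJOOOOJOOJOOOOJOO

This is a Fibonacci-style word recurrence s(k) = s(k−2)·s(k−1): e.g. J·OO = JOO.
The next term joins OOJOOJOOOOJOO and JOOOOJOOOOJOOJOOOOJOO.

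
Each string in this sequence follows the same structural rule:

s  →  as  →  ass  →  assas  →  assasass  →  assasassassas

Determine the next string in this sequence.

assasassassasassasass

Each term (from the third on) is the previous term followed by the one before it: term 3 = as·s = ass.
The next term joins assasassassas and assasass.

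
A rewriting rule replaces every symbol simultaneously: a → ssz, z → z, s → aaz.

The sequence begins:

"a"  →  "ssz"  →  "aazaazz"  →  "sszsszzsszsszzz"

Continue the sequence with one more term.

φ(sszsszzsszsszzz) expands symbol-by-symbol to aaz aaz z aaz aaz z z aaz aaz z aaz aaz z z z; joining the 15 pieces gives the next term.

aazaazzaazaazzzaazaazzaazaazzzz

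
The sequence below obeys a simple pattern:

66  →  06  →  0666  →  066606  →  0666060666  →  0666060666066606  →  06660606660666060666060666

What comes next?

066606066606660606660606660666060666066606

This is a Fibonacci-style word recurrence s(k) = s(k−1)·s(k−2): e.g. 06·66 = 0666.
So term 8 is 06660606660666060666060666·0666060666066606.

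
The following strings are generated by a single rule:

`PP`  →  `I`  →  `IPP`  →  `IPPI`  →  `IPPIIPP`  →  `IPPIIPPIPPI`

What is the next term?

IPPIIPPIPPIIPPIIPP

This is a Fibonacci-style word recurrence s(k) = s(k−1)·s(k−2): e.g. I·PP = IPP.
The next term joins IPPIIPPIPPI and IPPIIPP.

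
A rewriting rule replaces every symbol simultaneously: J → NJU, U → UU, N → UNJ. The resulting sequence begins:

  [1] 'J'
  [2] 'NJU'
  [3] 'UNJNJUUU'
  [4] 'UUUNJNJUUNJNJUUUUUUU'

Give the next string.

Applying the rule to each of the 20 symbols of UUUNJNJUUNJNJUUUUUUU gives the pieces UU UU UU UNJ NJU UNJ NJU UU UU UNJ NJU UNJ NJU UU UU UU UU UU UU UU, which concatenate to the answer.

UUUUUUUNJNJUUNJNJUUUUUUNJNJUUNJNJUUUUUUUUUUUUUUU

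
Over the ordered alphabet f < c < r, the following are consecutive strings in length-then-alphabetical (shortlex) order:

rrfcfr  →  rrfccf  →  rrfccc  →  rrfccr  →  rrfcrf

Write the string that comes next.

rrfcrc

The successor of rrfcrf increments the rightmost position that isn't already r and resets every position after it to f.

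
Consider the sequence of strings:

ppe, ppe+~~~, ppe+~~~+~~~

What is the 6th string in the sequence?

ppe+~~~+~~~+~~~+~~~+~~~

Each term is the previous one with +~~~ appended.
From ppe+~~~+~~~, 3 further steps: ppe+~~~+~~~ → ppe+~~~+~~~+~~~ → ppe+~~~+~~~+~~~+~~~ → (answer).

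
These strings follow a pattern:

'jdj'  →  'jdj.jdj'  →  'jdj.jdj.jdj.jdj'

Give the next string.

jdj.jdj.jdj.jdj.jdj.jdj.jdj.jdj

Every step duplicates the string with '.' between the halves.
One more doubling of jdj.jdj.jdj.jdj gives the answer.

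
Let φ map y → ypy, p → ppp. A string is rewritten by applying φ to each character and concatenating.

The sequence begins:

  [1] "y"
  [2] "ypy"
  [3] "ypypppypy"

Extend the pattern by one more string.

ypypppypypppppppppypypppypy

Apply φ to ypypppypy symbol by symbol: y→ypy, p→ppp, y→ypy, p→ppp, p→ppp, p→ppp, y→ypy, p→ppp, y→ypy; joined: ypy ppp ypy ppp ppp ppp ypy ppp ypy.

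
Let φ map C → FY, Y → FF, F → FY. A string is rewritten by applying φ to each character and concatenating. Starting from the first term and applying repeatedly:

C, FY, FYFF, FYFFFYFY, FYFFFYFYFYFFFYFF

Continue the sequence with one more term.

FYFFFYFYFYFFFYFFFYFFFYFYFYFFFYFY

φ(FYFFFYFYFYFFFYFF) expands symbol-by-symbol to FY FF FY FY FY FF FY FF FY FF FY FY FY FF FY FY; joining the 16 pieces gives the next term.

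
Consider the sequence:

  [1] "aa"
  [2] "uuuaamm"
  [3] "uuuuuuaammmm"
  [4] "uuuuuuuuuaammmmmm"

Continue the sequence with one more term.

uuuuuuuuuuuuaammmmmmmm

Every step adds uuu to the front and mm to the end of the previous string.
So the next term is uuu·uuuuuuuuuaammmmmm·mm.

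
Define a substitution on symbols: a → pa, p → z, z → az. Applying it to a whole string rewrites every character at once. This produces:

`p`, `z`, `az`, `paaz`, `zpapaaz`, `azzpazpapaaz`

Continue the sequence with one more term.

Expanding azzpazpapaaz: a→pa, z→az, z→az, p→z, a→pa, z→az, p→z, a→pa, p→z, a→pa, a→pa, z→az. Concatenated: pa az az z pa az z pa z pa pa az.

paazazzpaazzpazpapaaz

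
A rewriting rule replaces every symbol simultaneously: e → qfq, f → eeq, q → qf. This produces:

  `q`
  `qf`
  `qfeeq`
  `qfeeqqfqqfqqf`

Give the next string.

Replace each of the 13 characters of qfeeqqfqqfqqf in place — qf eeq qfq qfq qf qf eeq qf qf eeq qf qf eeq — and concatenate.

qfeeqqfqqfqqfqfeeqqfqfeeqqfqfeeq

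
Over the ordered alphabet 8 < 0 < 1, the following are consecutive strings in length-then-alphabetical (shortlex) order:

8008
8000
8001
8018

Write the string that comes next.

8010

Find the rightmost character of 8018 below 1, bump it to the next letter, and reset everything to its right to 8.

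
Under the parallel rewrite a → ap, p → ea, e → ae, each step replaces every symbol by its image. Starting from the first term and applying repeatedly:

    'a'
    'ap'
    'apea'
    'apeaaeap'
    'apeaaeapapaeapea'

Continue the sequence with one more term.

apeaaeapapaeapeaapeaapaeapeaaeap

φ(apeaaeapapaeapea) expands symbol-by-symbol to ap ea ae ap ap ae ap ea ap ea ap ae ap ea ae ap; joining the 16 pieces gives the next term.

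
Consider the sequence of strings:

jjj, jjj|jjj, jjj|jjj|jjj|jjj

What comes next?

jjj|jjj|jjj|jjj|jjj|jjj|jjj|jjj

Each string is two copies of the previous one joined by '|'.
So the next term is two copies of jjj|jjj|jjj|jjj with '|' between the halves.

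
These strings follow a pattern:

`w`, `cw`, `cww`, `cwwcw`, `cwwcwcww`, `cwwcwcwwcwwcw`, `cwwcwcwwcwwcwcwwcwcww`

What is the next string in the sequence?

Each term (from the third on) is the previous term followed by the one before it: term 3 = cw·w = cww.
The next term joins cwwcwcwwcwwcwcwwcwcww and cwwcwcwwcwwcw.

cwwcwcwwcwwcwcwwcwcwwcwwcwcwwcwwcw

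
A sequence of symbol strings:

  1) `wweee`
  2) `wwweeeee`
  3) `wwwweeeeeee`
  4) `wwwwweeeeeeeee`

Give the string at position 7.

wwwwwwwweeeeeeeeeeeeeee

Reading off run lengths: w runs 2, 3, 4, 5; e runs 3, 5, 7, 9 — each is linear in n (n = 1, 2, …).
Setting n = 7 gives 8, 15 characters in each block.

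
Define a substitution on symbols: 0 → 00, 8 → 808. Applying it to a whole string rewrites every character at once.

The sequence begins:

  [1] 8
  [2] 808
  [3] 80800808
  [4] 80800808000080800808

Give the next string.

φ(80800808000080800808) expands symbol-by-symbol to 808 00 808 00 00 808 00 808 00 00 00 00 808 00 808 00 00 808 00 808; joining the 20 pieces gives the next term.

808008080000808008080000000080800808000080800808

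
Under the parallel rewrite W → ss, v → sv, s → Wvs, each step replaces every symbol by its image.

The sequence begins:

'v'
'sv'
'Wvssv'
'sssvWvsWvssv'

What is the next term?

WvsWvsWvssvsssvWvssssvWvsWvssv

Expanding sssvWvsWvssv: s→Wvs, s→Wvs, s→Wvs, v→sv, W→ss, v→sv, s→Wvs, W→ss, v→sv, s→Wvs, s→Wvs, v→sv. Concatenated: Wvs Wvs Wvs sv ss sv Wvs ss sv Wvs Wvs sv.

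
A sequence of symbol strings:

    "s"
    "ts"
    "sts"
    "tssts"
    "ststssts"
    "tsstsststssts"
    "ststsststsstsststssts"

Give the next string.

tsstsststsstsststsststsstsststssts

Each term (from the third on) is the two preceding terms concatenated in order: term 3 = s·ts = sts.
Continuing: tsstsststssts · ststsststsstsststssts gives term 8.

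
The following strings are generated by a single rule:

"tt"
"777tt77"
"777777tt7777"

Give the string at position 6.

777777777777777tt7777777777

Every step adds 777 to the front and 77 to the end of the previous string.
From 777777tt7777, 3 further steps: 777777tt7777 → 777777777tt777777 → 777777777777tt77777777 → (answer).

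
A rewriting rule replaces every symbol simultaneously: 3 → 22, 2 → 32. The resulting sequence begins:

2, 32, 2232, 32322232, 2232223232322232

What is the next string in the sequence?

32322232323222322232223232322232

φ(2232223232322232) expands symbol-by-symbol to 32 32 22 32 32 32 22 32 22 32 22 32 32 32 22 32; joining the 16 pieces gives the next term.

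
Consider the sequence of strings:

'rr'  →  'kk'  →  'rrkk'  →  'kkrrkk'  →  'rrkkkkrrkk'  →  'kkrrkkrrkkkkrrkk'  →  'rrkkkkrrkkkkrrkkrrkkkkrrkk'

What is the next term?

kkrrkkrrkkkkrrkkrrkkkkrrkkkkrrkkrrkkkkrrkk

From term 3 onward, concatenate the second-to-last term with the last: rr·kk = rrkk, kk·rrkk = kkrrkk, …
So term 8 is kkrrkkrrkkkkrrkk·rrkkkkrrkkkkrrkkrrkkkkrrkk.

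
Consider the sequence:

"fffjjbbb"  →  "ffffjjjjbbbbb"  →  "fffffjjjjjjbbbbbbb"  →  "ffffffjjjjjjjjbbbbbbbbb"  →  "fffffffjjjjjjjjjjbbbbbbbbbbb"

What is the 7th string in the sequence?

fffffffffjjjjjjjjjjjjjjbbbbbbbbbbbbbbb

Each string has the form f^{n+2} j^{2n} b^{2n+1} (n = 1, 2, …).
For term 7, n = 7, so the run lengths are 9, 14, 15.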